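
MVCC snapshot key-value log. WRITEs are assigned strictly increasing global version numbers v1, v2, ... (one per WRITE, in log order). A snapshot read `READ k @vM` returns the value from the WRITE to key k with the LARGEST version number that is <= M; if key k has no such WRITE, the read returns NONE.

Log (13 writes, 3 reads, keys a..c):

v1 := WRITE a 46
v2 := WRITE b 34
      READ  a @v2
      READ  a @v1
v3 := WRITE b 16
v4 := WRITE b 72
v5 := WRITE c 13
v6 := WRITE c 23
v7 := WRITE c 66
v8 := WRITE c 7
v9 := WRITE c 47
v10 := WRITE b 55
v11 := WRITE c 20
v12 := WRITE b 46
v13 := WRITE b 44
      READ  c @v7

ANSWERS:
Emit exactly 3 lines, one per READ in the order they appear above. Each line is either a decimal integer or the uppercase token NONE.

Answer: 46
46
66

Derivation:
v1: WRITE a=46  (a history now [(1, 46)])
v2: WRITE b=34  (b history now [(2, 34)])
READ a @v2: history=[(1, 46)] -> pick v1 -> 46
READ a @v1: history=[(1, 46)] -> pick v1 -> 46
v3: WRITE b=16  (b history now [(2, 34), (3, 16)])
v4: WRITE b=72  (b history now [(2, 34), (3, 16), (4, 72)])
v5: WRITE c=13  (c history now [(5, 13)])
v6: WRITE c=23  (c history now [(5, 13), (6, 23)])
v7: WRITE c=66  (c history now [(5, 13), (6, 23), (7, 66)])
v8: WRITE c=7  (c history now [(5, 13), (6, 23), (7, 66), (8, 7)])
v9: WRITE c=47  (c history now [(5, 13), (6, 23), (7, 66), (8, 7), (9, 47)])
v10: WRITE b=55  (b history now [(2, 34), (3, 16), (4, 72), (10, 55)])
v11: WRITE c=20  (c history now [(5, 13), (6, 23), (7, 66), (8, 7), (9, 47), (11, 20)])
v12: WRITE b=46  (b history now [(2, 34), (3, 16), (4, 72), (10, 55), (12, 46)])
v13: WRITE b=44  (b history now [(2, 34), (3, 16), (4, 72), (10, 55), (12, 46), (13, 44)])
READ c @v7: history=[(5, 13), (6, 23), (7, 66), (8, 7), (9, 47), (11, 20)] -> pick v7 -> 66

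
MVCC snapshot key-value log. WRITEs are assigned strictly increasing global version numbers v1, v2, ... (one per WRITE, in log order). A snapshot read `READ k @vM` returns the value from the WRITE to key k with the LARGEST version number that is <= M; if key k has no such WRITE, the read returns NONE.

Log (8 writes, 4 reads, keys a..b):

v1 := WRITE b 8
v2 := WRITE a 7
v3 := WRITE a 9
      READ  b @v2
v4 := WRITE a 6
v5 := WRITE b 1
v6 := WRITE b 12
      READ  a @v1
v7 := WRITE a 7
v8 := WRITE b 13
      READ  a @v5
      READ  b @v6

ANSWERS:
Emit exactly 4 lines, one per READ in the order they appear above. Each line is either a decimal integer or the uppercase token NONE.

v1: WRITE b=8  (b history now [(1, 8)])
v2: WRITE a=7  (a history now [(2, 7)])
v3: WRITE a=9  (a history now [(2, 7), (3, 9)])
READ b @v2: history=[(1, 8)] -> pick v1 -> 8
v4: WRITE a=6  (a history now [(2, 7), (3, 9), (4, 6)])
v5: WRITE b=1  (b history now [(1, 8), (5, 1)])
v6: WRITE b=12  (b history now [(1, 8), (5, 1), (6, 12)])
READ a @v1: history=[(2, 7), (3, 9), (4, 6)] -> no version <= 1 -> NONE
v7: WRITE a=7  (a history now [(2, 7), (3, 9), (4, 6), (7, 7)])
v8: WRITE b=13  (b history now [(1, 8), (5, 1), (6, 12), (8, 13)])
READ a @v5: history=[(2, 7), (3, 9), (4, 6), (7, 7)] -> pick v4 -> 6
READ b @v6: history=[(1, 8), (5, 1), (6, 12), (8, 13)] -> pick v6 -> 12

Answer: 8
NONE
6
12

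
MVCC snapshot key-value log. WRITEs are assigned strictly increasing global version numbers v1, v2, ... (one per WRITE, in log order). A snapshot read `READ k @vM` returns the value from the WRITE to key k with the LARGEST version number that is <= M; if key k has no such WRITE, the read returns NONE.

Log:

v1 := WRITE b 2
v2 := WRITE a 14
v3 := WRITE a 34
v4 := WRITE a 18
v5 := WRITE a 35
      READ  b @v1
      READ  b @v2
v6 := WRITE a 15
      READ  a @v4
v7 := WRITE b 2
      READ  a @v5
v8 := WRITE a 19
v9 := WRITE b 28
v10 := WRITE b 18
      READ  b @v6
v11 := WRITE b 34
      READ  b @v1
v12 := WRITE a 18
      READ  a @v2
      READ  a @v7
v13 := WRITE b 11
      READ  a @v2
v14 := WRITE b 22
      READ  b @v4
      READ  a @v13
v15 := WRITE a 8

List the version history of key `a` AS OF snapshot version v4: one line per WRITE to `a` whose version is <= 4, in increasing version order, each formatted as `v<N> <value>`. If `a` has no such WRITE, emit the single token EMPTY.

Scan writes for key=a with version <= 4:
  v1 WRITE b 2 -> skip
  v2 WRITE a 14 -> keep
  v3 WRITE a 34 -> keep
  v4 WRITE a 18 -> keep
  v5 WRITE a 35 -> drop (> snap)
  v6 WRITE a 15 -> drop (> snap)
  v7 WRITE b 2 -> skip
  v8 WRITE a 19 -> drop (> snap)
  v9 WRITE b 28 -> skip
  v10 WRITE b 18 -> skip
  v11 WRITE b 34 -> skip
  v12 WRITE a 18 -> drop (> snap)
  v13 WRITE b 11 -> skip
  v14 WRITE b 22 -> skip
  v15 WRITE a 8 -> drop (> snap)
Collected: [(2, 14), (3, 34), (4, 18)]

Answer: v2 14
v3 34
v4 18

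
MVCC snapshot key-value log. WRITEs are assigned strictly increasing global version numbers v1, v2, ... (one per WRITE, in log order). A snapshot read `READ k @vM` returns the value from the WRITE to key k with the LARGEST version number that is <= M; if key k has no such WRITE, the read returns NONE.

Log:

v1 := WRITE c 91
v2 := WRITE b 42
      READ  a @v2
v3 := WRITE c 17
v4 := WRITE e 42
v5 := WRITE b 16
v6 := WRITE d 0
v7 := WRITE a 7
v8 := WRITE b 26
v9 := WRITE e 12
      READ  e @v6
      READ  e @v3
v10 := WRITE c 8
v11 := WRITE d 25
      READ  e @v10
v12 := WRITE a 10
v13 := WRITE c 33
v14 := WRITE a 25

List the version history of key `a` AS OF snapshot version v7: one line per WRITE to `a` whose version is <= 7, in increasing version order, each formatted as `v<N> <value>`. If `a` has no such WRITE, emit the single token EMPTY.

Scan writes for key=a with version <= 7:
  v1 WRITE c 91 -> skip
  v2 WRITE b 42 -> skip
  v3 WRITE c 17 -> skip
  v4 WRITE e 42 -> skip
  v5 WRITE b 16 -> skip
  v6 WRITE d 0 -> skip
  v7 WRITE a 7 -> keep
  v8 WRITE b 26 -> skip
  v9 WRITE e 12 -> skip
  v10 WRITE c 8 -> skip
  v11 WRITE d 25 -> skip
  v12 WRITE a 10 -> drop (> snap)
  v13 WRITE c 33 -> skip
  v14 WRITE a 25 -> drop (> snap)
Collected: [(7, 7)]

Answer: v7 7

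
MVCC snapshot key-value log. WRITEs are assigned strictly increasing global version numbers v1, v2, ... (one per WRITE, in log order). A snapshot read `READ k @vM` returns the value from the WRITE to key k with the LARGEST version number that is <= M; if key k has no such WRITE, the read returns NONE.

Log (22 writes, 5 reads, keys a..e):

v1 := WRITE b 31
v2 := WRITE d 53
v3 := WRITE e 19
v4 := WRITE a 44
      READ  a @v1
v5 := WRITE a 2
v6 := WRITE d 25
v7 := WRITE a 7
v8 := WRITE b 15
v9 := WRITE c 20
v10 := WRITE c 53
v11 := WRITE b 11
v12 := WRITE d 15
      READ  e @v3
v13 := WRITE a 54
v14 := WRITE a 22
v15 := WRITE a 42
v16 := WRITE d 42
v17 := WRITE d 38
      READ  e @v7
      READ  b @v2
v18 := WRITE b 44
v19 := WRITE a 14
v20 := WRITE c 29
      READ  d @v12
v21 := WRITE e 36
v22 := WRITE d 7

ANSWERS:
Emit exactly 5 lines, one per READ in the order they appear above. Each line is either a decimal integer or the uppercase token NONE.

Answer: NONE
19
19
31
15

Derivation:
v1: WRITE b=31  (b history now [(1, 31)])
v2: WRITE d=53  (d history now [(2, 53)])
v3: WRITE e=19  (e history now [(3, 19)])
v4: WRITE a=44  (a history now [(4, 44)])
READ a @v1: history=[(4, 44)] -> no version <= 1 -> NONE
v5: WRITE a=2  (a history now [(4, 44), (5, 2)])
v6: WRITE d=25  (d history now [(2, 53), (6, 25)])
v7: WRITE a=7  (a history now [(4, 44), (5, 2), (7, 7)])
v8: WRITE b=15  (b history now [(1, 31), (8, 15)])
v9: WRITE c=20  (c history now [(9, 20)])
v10: WRITE c=53  (c history now [(9, 20), (10, 53)])
v11: WRITE b=11  (b history now [(1, 31), (8, 15), (11, 11)])
v12: WRITE d=15  (d history now [(2, 53), (6, 25), (12, 15)])
READ e @v3: history=[(3, 19)] -> pick v3 -> 19
v13: WRITE a=54  (a history now [(4, 44), (5, 2), (7, 7), (13, 54)])
v14: WRITE a=22  (a history now [(4, 44), (5, 2), (7, 7), (13, 54), (14, 22)])
v15: WRITE a=42  (a history now [(4, 44), (5, 2), (7, 7), (13, 54), (14, 22), (15, 42)])
v16: WRITE d=42  (d history now [(2, 53), (6, 25), (12, 15), (16, 42)])
v17: WRITE d=38  (d history now [(2, 53), (6, 25), (12, 15), (16, 42), (17, 38)])
READ e @v7: history=[(3, 19)] -> pick v3 -> 19
READ b @v2: history=[(1, 31), (8, 15), (11, 11)] -> pick v1 -> 31
v18: WRITE b=44  (b history now [(1, 31), (8, 15), (11, 11), (18, 44)])
v19: WRITE a=14  (a history now [(4, 44), (5, 2), (7, 7), (13, 54), (14, 22), (15, 42), (19, 14)])
v20: WRITE c=29  (c history now [(9, 20), (10, 53), (20, 29)])
READ d @v12: history=[(2, 53), (6, 25), (12, 15), (16, 42), (17, 38)] -> pick v12 -> 15
v21: WRITE e=36  (e history now [(3, 19), (21, 36)])
v22: WRITE d=7  (d history now [(2, 53), (6, 25), (12, 15), (16, 42), (17, 38), (22, 7)])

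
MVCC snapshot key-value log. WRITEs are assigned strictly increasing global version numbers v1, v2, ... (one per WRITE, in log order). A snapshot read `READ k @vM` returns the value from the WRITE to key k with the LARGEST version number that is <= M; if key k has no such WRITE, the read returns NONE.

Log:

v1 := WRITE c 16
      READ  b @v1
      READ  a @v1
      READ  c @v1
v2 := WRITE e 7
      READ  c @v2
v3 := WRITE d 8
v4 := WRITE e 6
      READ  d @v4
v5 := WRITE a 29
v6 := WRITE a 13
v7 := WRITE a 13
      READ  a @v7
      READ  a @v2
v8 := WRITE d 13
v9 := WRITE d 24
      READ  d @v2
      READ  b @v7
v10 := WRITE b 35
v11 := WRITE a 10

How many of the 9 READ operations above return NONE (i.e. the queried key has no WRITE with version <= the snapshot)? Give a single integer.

v1: WRITE c=16  (c history now [(1, 16)])
READ b @v1: history=[] -> no version <= 1 -> NONE
READ a @v1: history=[] -> no version <= 1 -> NONE
READ c @v1: history=[(1, 16)] -> pick v1 -> 16
v2: WRITE e=7  (e history now [(2, 7)])
READ c @v2: history=[(1, 16)] -> pick v1 -> 16
v3: WRITE d=8  (d history now [(3, 8)])
v4: WRITE e=6  (e history now [(2, 7), (4, 6)])
READ d @v4: history=[(3, 8)] -> pick v3 -> 8
v5: WRITE a=29  (a history now [(5, 29)])
v6: WRITE a=13  (a history now [(5, 29), (6, 13)])
v7: WRITE a=13  (a history now [(5, 29), (6, 13), (7, 13)])
READ a @v7: history=[(5, 29), (6, 13), (7, 13)] -> pick v7 -> 13
READ a @v2: history=[(5, 29), (6, 13), (7, 13)] -> no version <= 2 -> NONE
v8: WRITE d=13  (d history now [(3, 8), (8, 13)])
v9: WRITE d=24  (d history now [(3, 8), (8, 13), (9, 24)])
READ d @v2: history=[(3, 8), (8, 13), (9, 24)] -> no version <= 2 -> NONE
READ b @v7: history=[] -> no version <= 7 -> NONE
v10: WRITE b=35  (b history now [(10, 35)])
v11: WRITE a=10  (a history now [(5, 29), (6, 13), (7, 13), (11, 10)])
Read results in order: ['NONE', 'NONE', '16', '16', '8', '13', 'NONE', 'NONE', 'NONE']
NONE count = 5

Answer: 5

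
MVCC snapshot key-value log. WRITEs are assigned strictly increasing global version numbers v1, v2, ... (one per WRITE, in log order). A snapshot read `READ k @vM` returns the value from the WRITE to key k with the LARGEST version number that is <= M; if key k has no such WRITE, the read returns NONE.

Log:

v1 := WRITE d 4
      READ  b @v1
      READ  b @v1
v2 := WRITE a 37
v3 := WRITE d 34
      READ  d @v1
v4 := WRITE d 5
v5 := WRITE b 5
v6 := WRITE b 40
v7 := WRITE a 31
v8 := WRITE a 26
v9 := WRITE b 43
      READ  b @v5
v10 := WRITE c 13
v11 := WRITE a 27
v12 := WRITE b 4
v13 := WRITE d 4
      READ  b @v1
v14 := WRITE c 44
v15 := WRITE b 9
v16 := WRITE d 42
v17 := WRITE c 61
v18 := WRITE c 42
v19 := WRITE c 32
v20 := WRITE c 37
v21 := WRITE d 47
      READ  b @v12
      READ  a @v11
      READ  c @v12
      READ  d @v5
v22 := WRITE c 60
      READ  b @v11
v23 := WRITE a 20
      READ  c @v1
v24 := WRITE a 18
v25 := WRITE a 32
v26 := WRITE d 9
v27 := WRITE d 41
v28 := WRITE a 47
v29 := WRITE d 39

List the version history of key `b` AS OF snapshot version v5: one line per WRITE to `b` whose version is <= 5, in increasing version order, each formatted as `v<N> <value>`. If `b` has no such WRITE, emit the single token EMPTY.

Scan writes for key=b with version <= 5:
  v1 WRITE d 4 -> skip
  v2 WRITE a 37 -> skip
  v3 WRITE d 34 -> skip
  v4 WRITE d 5 -> skip
  v5 WRITE b 5 -> keep
  v6 WRITE b 40 -> drop (> snap)
  v7 WRITE a 31 -> skip
  v8 WRITE a 26 -> skip
  v9 WRITE b 43 -> drop (> snap)
  v10 WRITE c 13 -> skip
  v11 WRITE a 27 -> skip
  v12 WRITE b 4 -> drop (> snap)
  v13 WRITE d 4 -> skip
  v14 WRITE c 44 -> skip
  v15 WRITE b 9 -> drop (> snap)
  v16 WRITE d 42 -> skip
  v17 WRITE c 61 -> skip
  v18 WRITE c 42 -> skip
  v19 WRITE c 32 -> skip
  v20 WRITE c 37 -> skip
  v21 WRITE d 47 -> skip
  v22 WRITE c 60 -> skip
  v23 WRITE a 20 -> skip
  v24 WRITE a 18 -> skip
  v25 WRITE a 32 -> skip
  v26 WRITE d 9 -> skip
  v27 WRITE d 41 -> skip
  v28 WRITE a 47 -> skip
  v29 WRITE d 39 -> skip
Collected: [(5, 5)]

Answer: v5 5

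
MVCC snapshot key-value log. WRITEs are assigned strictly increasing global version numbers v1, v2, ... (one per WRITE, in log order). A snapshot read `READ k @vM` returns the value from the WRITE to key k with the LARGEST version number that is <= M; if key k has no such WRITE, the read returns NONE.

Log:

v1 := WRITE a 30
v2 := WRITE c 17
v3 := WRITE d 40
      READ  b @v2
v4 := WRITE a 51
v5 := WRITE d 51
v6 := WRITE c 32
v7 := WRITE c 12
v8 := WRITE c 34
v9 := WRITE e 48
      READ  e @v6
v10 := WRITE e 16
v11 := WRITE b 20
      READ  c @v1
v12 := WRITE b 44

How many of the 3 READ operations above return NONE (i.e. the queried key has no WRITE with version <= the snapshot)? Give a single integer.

Answer: 3

Derivation:
v1: WRITE a=30  (a history now [(1, 30)])
v2: WRITE c=17  (c history now [(2, 17)])
v3: WRITE d=40  (d history now [(3, 40)])
READ b @v2: history=[] -> no version <= 2 -> NONE
v4: WRITE a=51  (a history now [(1, 30), (4, 51)])
v5: WRITE d=51  (d history now [(3, 40), (5, 51)])
v6: WRITE c=32  (c history now [(2, 17), (6, 32)])
v7: WRITE c=12  (c history now [(2, 17), (6, 32), (7, 12)])
v8: WRITE c=34  (c history now [(2, 17), (6, 32), (7, 12), (8, 34)])
v9: WRITE e=48  (e history now [(9, 48)])
READ e @v6: history=[(9, 48)] -> no version <= 6 -> NONE
v10: WRITE e=16  (e history now [(9, 48), (10, 16)])
v11: WRITE b=20  (b history now [(11, 20)])
READ c @v1: history=[(2, 17), (6, 32), (7, 12), (8, 34)] -> no version <= 1 -> NONE
v12: WRITE b=44  (b history now [(11, 20), (12, 44)])
Read results in order: ['NONE', 'NONE', 'NONE']
NONE count = 3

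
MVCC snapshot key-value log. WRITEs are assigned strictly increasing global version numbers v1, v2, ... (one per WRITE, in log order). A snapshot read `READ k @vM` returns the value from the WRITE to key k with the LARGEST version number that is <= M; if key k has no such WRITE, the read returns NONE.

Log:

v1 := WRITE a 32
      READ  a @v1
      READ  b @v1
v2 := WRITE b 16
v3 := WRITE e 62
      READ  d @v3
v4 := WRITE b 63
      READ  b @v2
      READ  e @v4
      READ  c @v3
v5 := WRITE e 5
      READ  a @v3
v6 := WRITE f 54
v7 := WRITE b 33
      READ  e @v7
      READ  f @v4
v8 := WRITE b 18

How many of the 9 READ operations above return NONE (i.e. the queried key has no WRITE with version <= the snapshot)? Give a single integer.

v1: WRITE a=32  (a history now [(1, 32)])
READ a @v1: history=[(1, 32)] -> pick v1 -> 32
READ b @v1: history=[] -> no version <= 1 -> NONE
v2: WRITE b=16  (b history now [(2, 16)])
v3: WRITE e=62  (e history now [(3, 62)])
READ d @v3: history=[] -> no version <= 3 -> NONE
v4: WRITE b=63  (b history now [(2, 16), (4, 63)])
READ b @v2: history=[(2, 16), (4, 63)] -> pick v2 -> 16
READ e @v4: history=[(3, 62)] -> pick v3 -> 62
READ c @v3: history=[] -> no version <= 3 -> NONE
v5: WRITE e=5  (e history now [(3, 62), (5, 5)])
READ a @v3: history=[(1, 32)] -> pick v1 -> 32
v6: WRITE f=54  (f history now [(6, 54)])
v7: WRITE b=33  (b history now [(2, 16), (4, 63), (7, 33)])
READ e @v7: history=[(3, 62), (5, 5)] -> pick v5 -> 5
READ f @v4: history=[(6, 54)] -> no version <= 4 -> NONE
v8: WRITE b=18  (b history now [(2, 16), (4, 63), (7, 33), (8, 18)])
Read results in order: ['32', 'NONE', 'NONE', '16', '62', 'NONE', '32', '5', 'NONE']
NONE count = 4

Answer: 4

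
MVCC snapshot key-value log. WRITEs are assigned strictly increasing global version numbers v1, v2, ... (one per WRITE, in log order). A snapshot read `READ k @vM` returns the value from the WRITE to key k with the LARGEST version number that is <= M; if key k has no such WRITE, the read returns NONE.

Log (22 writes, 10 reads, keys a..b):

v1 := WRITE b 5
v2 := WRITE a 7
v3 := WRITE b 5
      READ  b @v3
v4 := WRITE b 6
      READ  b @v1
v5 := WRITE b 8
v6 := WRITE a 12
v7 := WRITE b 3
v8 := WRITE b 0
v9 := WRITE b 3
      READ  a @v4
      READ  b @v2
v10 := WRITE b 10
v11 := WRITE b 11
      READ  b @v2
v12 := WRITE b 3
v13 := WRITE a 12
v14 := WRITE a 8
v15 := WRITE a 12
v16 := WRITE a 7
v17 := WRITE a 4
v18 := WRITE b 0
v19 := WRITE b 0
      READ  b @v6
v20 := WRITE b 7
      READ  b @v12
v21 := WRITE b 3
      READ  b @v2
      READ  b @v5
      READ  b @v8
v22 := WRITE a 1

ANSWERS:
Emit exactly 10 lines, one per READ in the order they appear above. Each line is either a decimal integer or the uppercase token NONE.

Answer: 5
5
7
5
5
8
3
5
8
0

Derivation:
v1: WRITE b=5  (b history now [(1, 5)])
v2: WRITE a=7  (a history now [(2, 7)])
v3: WRITE b=5  (b history now [(1, 5), (3, 5)])
READ b @v3: history=[(1, 5), (3, 5)] -> pick v3 -> 5
v4: WRITE b=6  (b history now [(1, 5), (3, 5), (4, 6)])
READ b @v1: history=[(1, 5), (3, 5), (4, 6)] -> pick v1 -> 5
v5: WRITE b=8  (b history now [(1, 5), (3, 5), (4, 6), (5, 8)])
v6: WRITE a=12  (a history now [(2, 7), (6, 12)])
v7: WRITE b=3  (b history now [(1, 5), (3, 5), (4, 6), (5, 8), (7, 3)])
v8: WRITE b=0  (b history now [(1, 5), (3, 5), (4, 6), (5, 8), (7, 3), (8, 0)])
v9: WRITE b=3  (b history now [(1, 5), (3, 5), (4, 6), (5, 8), (7, 3), (8, 0), (9, 3)])
READ a @v4: history=[(2, 7), (6, 12)] -> pick v2 -> 7
READ b @v2: history=[(1, 5), (3, 5), (4, 6), (5, 8), (7, 3), (8, 0), (9, 3)] -> pick v1 -> 5
v10: WRITE b=10  (b history now [(1, 5), (3, 5), (4, 6), (5, 8), (7, 3), (8, 0), (9, 3), (10, 10)])
v11: WRITE b=11  (b history now [(1, 5), (3, 5), (4, 6), (5, 8), (7, 3), (8, 0), (9, 3), (10, 10), (11, 11)])
READ b @v2: history=[(1, 5), (3, 5), (4, 6), (5, 8), (7, 3), (8, 0), (9, 3), (10, 10), (11, 11)] -> pick v1 -> 5
v12: WRITE b=3  (b history now [(1, 5), (3, 5), (4, 6), (5, 8), (7, 3), (8, 0), (9, 3), (10, 10), (11, 11), (12, 3)])
v13: WRITE a=12  (a history now [(2, 7), (6, 12), (13, 12)])
v14: WRITE a=8  (a history now [(2, 7), (6, 12), (13, 12), (14, 8)])
v15: WRITE a=12  (a history now [(2, 7), (6, 12), (13, 12), (14, 8), (15, 12)])
v16: WRITE a=7  (a history now [(2, 7), (6, 12), (13, 12), (14, 8), (15, 12), (16, 7)])
v17: WRITE a=4  (a history now [(2, 7), (6, 12), (13, 12), (14, 8), (15, 12), (16, 7), (17, 4)])
v18: WRITE b=0  (b history now [(1, 5), (3, 5), (4, 6), (5, 8), (7, 3), (8, 0), (9, 3), (10, 10), (11, 11), (12, 3), (18, 0)])
v19: WRITE b=0  (b history now [(1, 5), (3, 5), (4, 6), (5, 8), (7, 3), (8, 0), (9, 3), (10, 10), (11, 11), (12, 3), (18, 0), (19, 0)])
READ b @v6: history=[(1, 5), (3, 5), (4, 6), (5, 8), (7, 3), (8, 0), (9, 3), (10, 10), (11, 11), (12, 3), (18, 0), (19, 0)] -> pick v5 -> 8
v20: WRITE b=7  (b history now [(1, 5), (3, 5), (4, 6), (5, 8), (7, 3), (8, 0), (9, 3), (10, 10), (11, 11), (12, 3), (18, 0), (19, 0), (20, 7)])
READ b @v12: history=[(1, 5), (3, 5), (4, 6), (5, 8), (7, 3), (8, 0), (9, 3), (10, 10), (11, 11), (12, 3), (18, 0), (19, 0), (20, 7)] -> pick v12 -> 3
v21: WRITE b=3  (b history now [(1, 5), (3, 5), (4, 6), (5, 8), (7, 3), (8, 0), (9, 3), (10, 10), (11, 11), (12, 3), (18, 0), (19, 0), (20, 7), (21, 3)])
READ b @v2: history=[(1, 5), (3, 5), (4, 6), (5, 8), (7, 3), (8, 0), (9, 3), (10, 10), (11, 11), (12, 3), (18, 0), (19, 0), (20, 7), (21, 3)] -> pick v1 -> 5
READ b @v5: history=[(1, 5), (3, 5), (4, 6), (5, 8), (7, 3), (8, 0), (9, 3), (10, 10), (11, 11), (12, 3), (18, 0), (19, 0), (20, 7), (21, 3)] -> pick v5 -> 8
READ b @v8: history=[(1, 5), (3, 5), (4, 6), (5, 8), (7, 3), (8, 0), (9, 3), (10, 10), (11, 11), (12, 3), (18, 0), (19, 0), (20, 7), (21, 3)] -> pick v8 -> 0
v22: WRITE a=1  (a history now [(2, 7), (6, 12), (13, 12), (14, 8), (15, 12), (16, 7), (17, 4), (22, 1)])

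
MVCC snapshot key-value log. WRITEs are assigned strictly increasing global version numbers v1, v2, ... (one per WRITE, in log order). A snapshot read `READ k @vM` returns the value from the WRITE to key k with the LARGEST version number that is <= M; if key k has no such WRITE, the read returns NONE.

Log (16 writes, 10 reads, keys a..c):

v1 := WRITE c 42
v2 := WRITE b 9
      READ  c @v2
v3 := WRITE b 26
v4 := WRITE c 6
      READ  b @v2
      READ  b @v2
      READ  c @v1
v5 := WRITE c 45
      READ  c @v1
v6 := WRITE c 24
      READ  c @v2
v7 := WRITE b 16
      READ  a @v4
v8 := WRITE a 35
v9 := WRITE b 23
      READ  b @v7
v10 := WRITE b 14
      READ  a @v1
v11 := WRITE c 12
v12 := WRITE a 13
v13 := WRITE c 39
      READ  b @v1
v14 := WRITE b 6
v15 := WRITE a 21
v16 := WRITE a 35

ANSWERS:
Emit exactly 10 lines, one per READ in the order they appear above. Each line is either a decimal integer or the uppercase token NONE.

v1: WRITE c=42  (c history now [(1, 42)])
v2: WRITE b=9  (b history now [(2, 9)])
READ c @v2: history=[(1, 42)] -> pick v1 -> 42
v3: WRITE b=26  (b history now [(2, 9), (3, 26)])
v4: WRITE c=6  (c history now [(1, 42), (4, 6)])
READ b @v2: history=[(2, 9), (3, 26)] -> pick v2 -> 9
READ b @v2: history=[(2, 9), (3, 26)] -> pick v2 -> 9
READ c @v1: history=[(1, 42), (4, 6)] -> pick v1 -> 42
v5: WRITE c=45  (c history now [(1, 42), (4, 6), (5, 45)])
READ c @v1: history=[(1, 42), (4, 6), (5, 45)] -> pick v1 -> 42
v6: WRITE c=24  (c history now [(1, 42), (4, 6), (5, 45), (6, 24)])
READ c @v2: history=[(1, 42), (4, 6), (5, 45), (6, 24)] -> pick v1 -> 42
v7: WRITE b=16  (b history now [(2, 9), (3, 26), (7, 16)])
READ a @v4: history=[] -> no version <= 4 -> NONE
v8: WRITE a=35  (a history now [(8, 35)])
v9: WRITE b=23  (b history now [(2, 9), (3, 26), (7, 16), (9, 23)])
READ b @v7: history=[(2, 9), (3, 26), (7, 16), (9, 23)] -> pick v7 -> 16
v10: WRITE b=14  (b history now [(2, 9), (3, 26), (7, 16), (9, 23), (10, 14)])
READ a @v1: history=[(8, 35)] -> no version <= 1 -> NONE
v11: WRITE c=12  (c history now [(1, 42), (4, 6), (5, 45), (6, 24), (11, 12)])
v12: WRITE a=13  (a history now [(8, 35), (12, 13)])
v13: WRITE c=39  (c history now [(1, 42), (4, 6), (5, 45), (6, 24), (11, 12), (13, 39)])
READ b @v1: history=[(2, 9), (3, 26), (7, 16), (9, 23), (10, 14)] -> no version <= 1 -> NONE
v14: WRITE b=6  (b history now [(2, 9), (3, 26), (7, 16), (9, 23), (10, 14), (14, 6)])
v15: WRITE a=21  (a history now [(8, 35), (12, 13), (15, 21)])
v16: WRITE a=35  (a history now [(8, 35), (12, 13), (15, 21), (16, 35)])

Answer: 42
9
9
42
42
42
NONE
16
NONE
NONE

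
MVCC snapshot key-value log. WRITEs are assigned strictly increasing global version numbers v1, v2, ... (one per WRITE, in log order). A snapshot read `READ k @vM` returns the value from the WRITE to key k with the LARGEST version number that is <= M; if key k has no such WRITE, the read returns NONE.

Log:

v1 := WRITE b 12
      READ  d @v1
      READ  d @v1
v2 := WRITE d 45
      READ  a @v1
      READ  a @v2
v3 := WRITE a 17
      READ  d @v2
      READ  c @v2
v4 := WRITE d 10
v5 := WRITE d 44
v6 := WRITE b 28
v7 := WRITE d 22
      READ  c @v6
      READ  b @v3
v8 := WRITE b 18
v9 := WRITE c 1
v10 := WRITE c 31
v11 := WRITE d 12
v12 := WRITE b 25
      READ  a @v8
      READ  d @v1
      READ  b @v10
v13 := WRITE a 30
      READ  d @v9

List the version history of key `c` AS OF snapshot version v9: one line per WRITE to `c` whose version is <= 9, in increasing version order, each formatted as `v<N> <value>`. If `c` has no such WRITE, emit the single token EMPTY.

Answer: v9 1

Derivation:
Scan writes for key=c with version <= 9:
  v1 WRITE b 12 -> skip
  v2 WRITE d 45 -> skip
  v3 WRITE a 17 -> skip
  v4 WRITE d 10 -> skip
  v5 WRITE d 44 -> skip
  v6 WRITE b 28 -> skip
  v7 WRITE d 22 -> skip
  v8 WRITE b 18 -> skip
  v9 WRITE c 1 -> keep
  v10 WRITE c 31 -> drop (> snap)
  v11 WRITE d 12 -> skip
  v12 WRITE b 25 -> skip
  v13 WRITE a 30 -> skip
Collected: [(9, 1)]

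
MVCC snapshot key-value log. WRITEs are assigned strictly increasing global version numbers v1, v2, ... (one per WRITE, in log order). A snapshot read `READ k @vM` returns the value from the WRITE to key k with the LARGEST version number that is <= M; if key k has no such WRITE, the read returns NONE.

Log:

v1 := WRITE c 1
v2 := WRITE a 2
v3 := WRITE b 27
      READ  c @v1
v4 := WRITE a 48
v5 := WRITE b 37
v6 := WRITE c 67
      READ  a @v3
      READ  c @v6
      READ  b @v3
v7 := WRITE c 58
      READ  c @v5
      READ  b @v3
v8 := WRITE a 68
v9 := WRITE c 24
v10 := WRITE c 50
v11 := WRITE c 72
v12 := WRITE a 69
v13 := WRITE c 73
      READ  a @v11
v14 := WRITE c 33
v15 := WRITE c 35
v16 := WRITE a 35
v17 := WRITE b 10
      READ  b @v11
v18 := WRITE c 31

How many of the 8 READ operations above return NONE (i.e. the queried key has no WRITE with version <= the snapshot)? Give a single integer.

Answer: 0

Derivation:
v1: WRITE c=1  (c history now [(1, 1)])
v2: WRITE a=2  (a history now [(2, 2)])
v3: WRITE b=27  (b history now [(3, 27)])
READ c @v1: history=[(1, 1)] -> pick v1 -> 1
v4: WRITE a=48  (a history now [(2, 2), (4, 48)])
v5: WRITE b=37  (b history now [(3, 27), (5, 37)])
v6: WRITE c=67  (c history now [(1, 1), (6, 67)])
READ a @v3: history=[(2, 2), (4, 48)] -> pick v2 -> 2
READ c @v6: history=[(1, 1), (6, 67)] -> pick v6 -> 67
READ b @v3: history=[(3, 27), (5, 37)] -> pick v3 -> 27
v7: WRITE c=58  (c history now [(1, 1), (6, 67), (7, 58)])
READ c @v5: history=[(1, 1), (6, 67), (7, 58)] -> pick v1 -> 1
READ b @v3: history=[(3, 27), (5, 37)] -> pick v3 -> 27
v8: WRITE a=68  (a history now [(2, 2), (4, 48), (8, 68)])
v9: WRITE c=24  (c history now [(1, 1), (6, 67), (7, 58), (9, 24)])
v10: WRITE c=50  (c history now [(1, 1), (6, 67), (7, 58), (9, 24), (10, 50)])
v11: WRITE c=72  (c history now [(1, 1), (6, 67), (7, 58), (9, 24), (10, 50), (11, 72)])
v12: WRITE a=69  (a history now [(2, 2), (4, 48), (8, 68), (12, 69)])
v13: WRITE c=73  (c history now [(1, 1), (6, 67), (7, 58), (9, 24), (10, 50), (11, 72), (13, 73)])
READ a @v11: history=[(2, 2), (4, 48), (8, 68), (12, 69)] -> pick v8 -> 68
v14: WRITE c=33  (c history now [(1, 1), (6, 67), (7, 58), (9, 24), (10, 50), (11, 72), (13, 73), (14, 33)])
v15: WRITE c=35  (c history now [(1, 1), (6, 67), (7, 58), (9, 24), (10, 50), (11, 72), (13, 73), (14, 33), (15, 35)])
v16: WRITE a=35  (a history now [(2, 2), (4, 48), (8, 68), (12, 69), (16, 35)])
v17: WRITE b=10  (b history now [(3, 27), (5, 37), (17, 10)])
READ b @v11: history=[(3, 27), (5, 37), (17, 10)] -> pick v5 -> 37
v18: WRITE c=31  (c history now [(1, 1), (6, 67), (7, 58), (9, 24), (10, 50), (11, 72), (13, 73), (14, 33), (15, 35), (18, 31)])
Read results in order: ['1', '2', '67', '27', '1', '27', '68', '37']
NONE count = 0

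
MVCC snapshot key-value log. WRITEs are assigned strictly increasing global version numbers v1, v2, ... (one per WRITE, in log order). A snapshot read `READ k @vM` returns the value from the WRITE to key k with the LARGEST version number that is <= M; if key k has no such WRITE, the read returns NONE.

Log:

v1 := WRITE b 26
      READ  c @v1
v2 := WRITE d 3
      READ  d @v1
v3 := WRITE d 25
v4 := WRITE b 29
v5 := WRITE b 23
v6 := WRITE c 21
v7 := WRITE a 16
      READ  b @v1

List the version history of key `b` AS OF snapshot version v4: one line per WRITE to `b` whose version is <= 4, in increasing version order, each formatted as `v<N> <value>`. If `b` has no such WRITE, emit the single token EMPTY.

Scan writes for key=b with version <= 4:
  v1 WRITE b 26 -> keep
  v2 WRITE d 3 -> skip
  v3 WRITE d 25 -> skip
  v4 WRITE b 29 -> keep
  v5 WRITE b 23 -> drop (> snap)
  v6 WRITE c 21 -> skip
  v7 WRITE a 16 -> skip
Collected: [(1, 26), (4, 29)]

Answer: v1 26
v4 29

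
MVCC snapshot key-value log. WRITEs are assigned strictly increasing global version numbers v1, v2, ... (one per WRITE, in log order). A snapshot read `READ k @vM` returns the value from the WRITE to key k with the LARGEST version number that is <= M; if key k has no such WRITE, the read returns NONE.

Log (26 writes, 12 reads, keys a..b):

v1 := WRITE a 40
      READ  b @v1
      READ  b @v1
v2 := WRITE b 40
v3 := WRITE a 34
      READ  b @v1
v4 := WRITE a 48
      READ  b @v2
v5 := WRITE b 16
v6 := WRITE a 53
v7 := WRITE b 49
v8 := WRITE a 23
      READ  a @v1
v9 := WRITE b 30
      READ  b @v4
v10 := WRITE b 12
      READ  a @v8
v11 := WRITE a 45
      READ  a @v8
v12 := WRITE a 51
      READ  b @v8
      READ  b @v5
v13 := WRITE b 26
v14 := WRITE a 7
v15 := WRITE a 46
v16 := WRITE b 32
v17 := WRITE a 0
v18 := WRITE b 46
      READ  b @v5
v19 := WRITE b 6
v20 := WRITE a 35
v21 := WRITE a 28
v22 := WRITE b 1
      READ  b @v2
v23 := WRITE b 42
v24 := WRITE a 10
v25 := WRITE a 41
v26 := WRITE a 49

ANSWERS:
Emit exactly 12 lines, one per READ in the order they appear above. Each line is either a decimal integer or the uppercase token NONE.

v1: WRITE a=40  (a history now [(1, 40)])
READ b @v1: history=[] -> no version <= 1 -> NONE
READ b @v1: history=[] -> no version <= 1 -> NONE
v2: WRITE b=40  (b history now [(2, 40)])
v3: WRITE a=34  (a history now [(1, 40), (3, 34)])
READ b @v1: history=[(2, 40)] -> no version <= 1 -> NONE
v4: WRITE a=48  (a history now [(1, 40), (3, 34), (4, 48)])
READ b @v2: history=[(2, 40)] -> pick v2 -> 40
v5: WRITE b=16  (b history now [(2, 40), (5, 16)])
v6: WRITE a=53  (a history now [(1, 40), (3, 34), (4, 48), (6, 53)])
v7: WRITE b=49  (b history now [(2, 40), (5, 16), (7, 49)])
v8: WRITE a=23  (a history now [(1, 40), (3, 34), (4, 48), (6, 53), (8, 23)])
READ a @v1: history=[(1, 40), (3, 34), (4, 48), (6, 53), (8, 23)] -> pick v1 -> 40
v9: WRITE b=30  (b history now [(2, 40), (5, 16), (7, 49), (9, 30)])
READ b @v4: history=[(2, 40), (5, 16), (7, 49), (9, 30)] -> pick v2 -> 40
v10: WRITE b=12  (b history now [(2, 40), (5, 16), (7, 49), (9, 30), (10, 12)])
READ a @v8: history=[(1, 40), (3, 34), (4, 48), (6, 53), (8, 23)] -> pick v8 -> 23
v11: WRITE a=45  (a history now [(1, 40), (3, 34), (4, 48), (6, 53), (8, 23), (11, 45)])
READ a @v8: history=[(1, 40), (3, 34), (4, 48), (6, 53), (8, 23), (11, 45)] -> pick v8 -> 23
v12: WRITE a=51  (a history now [(1, 40), (3, 34), (4, 48), (6, 53), (8, 23), (11, 45), (12, 51)])
READ b @v8: history=[(2, 40), (5, 16), (7, 49), (9, 30), (10, 12)] -> pick v7 -> 49
READ b @v5: history=[(2, 40), (5, 16), (7, 49), (9, 30), (10, 12)] -> pick v5 -> 16
v13: WRITE b=26  (b history now [(2, 40), (5, 16), (7, 49), (9, 30), (10, 12), (13, 26)])
v14: WRITE a=7  (a history now [(1, 40), (3, 34), (4, 48), (6, 53), (8, 23), (11, 45), (12, 51), (14, 7)])
v15: WRITE a=46  (a history now [(1, 40), (3, 34), (4, 48), (6, 53), (8, 23), (11, 45), (12, 51), (14, 7), (15, 46)])
v16: WRITE b=32  (b history now [(2, 40), (5, 16), (7, 49), (9, 30), (10, 12), (13, 26), (16, 32)])
v17: WRITE a=0  (a history now [(1, 40), (3, 34), (4, 48), (6, 53), (8, 23), (11, 45), (12, 51), (14, 7), (15, 46), (17, 0)])
v18: WRITE b=46  (b history now [(2, 40), (5, 16), (7, 49), (9, 30), (10, 12), (13, 26), (16, 32), (18, 46)])
READ b @v5: history=[(2, 40), (5, 16), (7, 49), (9, 30), (10, 12), (13, 26), (16, 32), (18, 46)] -> pick v5 -> 16
v19: WRITE b=6  (b history now [(2, 40), (5, 16), (7, 49), (9, 30), (10, 12), (13, 26), (16, 32), (18, 46), (19, 6)])
v20: WRITE a=35  (a history now [(1, 40), (3, 34), (4, 48), (6, 53), (8, 23), (11, 45), (12, 51), (14, 7), (15, 46), (17, 0), (20, 35)])
v21: WRITE a=28  (a history now [(1, 40), (3, 34), (4, 48), (6, 53), (8, 23), (11, 45), (12, 51), (14, 7), (15, 46), (17, 0), (20, 35), (21, 28)])
v22: WRITE b=1  (b history now [(2, 40), (5, 16), (7, 49), (9, 30), (10, 12), (13, 26), (16, 32), (18, 46), (19, 6), (22, 1)])
READ b @v2: history=[(2, 40), (5, 16), (7, 49), (9, 30), (10, 12), (13, 26), (16, 32), (18, 46), (19, 6), (22, 1)] -> pick v2 -> 40
v23: WRITE b=42  (b history now [(2, 40), (5, 16), (7, 49), (9, 30), (10, 12), (13, 26), (16, 32), (18, 46), (19, 6), (22, 1), (23, 42)])
v24: WRITE a=10  (a history now [(1, 40), (3, 34), (4, 48), (6, 53), (8, 23), (11, 45), (12, 51), (14, 7), (15, 46), (17, 0), (20, 35), (21, 28), (24, 10)])
v25: WRITE a=41  (a history now [(1, 40), (3, 34), (4, 48), (6, 53), (8, 23), (11, 45), (12, 51), (14, 7), (15, 46), (17, 0), (20, 35), (21, 28), (24, 10), (25, 41)])
v26: WRITE a=49  (a history now [(1, 40), (3, 34), (4, 48), (6, 53), (8, 23), (11, 45), (12, 51), (14, 7), (15, 46), (17, 0), (20, 35), (21, 28), (24, 10), (25, 41), (26, 49)])

Answer: NONE
NONE
NONE
40
40
40
23
23
49
16
16
40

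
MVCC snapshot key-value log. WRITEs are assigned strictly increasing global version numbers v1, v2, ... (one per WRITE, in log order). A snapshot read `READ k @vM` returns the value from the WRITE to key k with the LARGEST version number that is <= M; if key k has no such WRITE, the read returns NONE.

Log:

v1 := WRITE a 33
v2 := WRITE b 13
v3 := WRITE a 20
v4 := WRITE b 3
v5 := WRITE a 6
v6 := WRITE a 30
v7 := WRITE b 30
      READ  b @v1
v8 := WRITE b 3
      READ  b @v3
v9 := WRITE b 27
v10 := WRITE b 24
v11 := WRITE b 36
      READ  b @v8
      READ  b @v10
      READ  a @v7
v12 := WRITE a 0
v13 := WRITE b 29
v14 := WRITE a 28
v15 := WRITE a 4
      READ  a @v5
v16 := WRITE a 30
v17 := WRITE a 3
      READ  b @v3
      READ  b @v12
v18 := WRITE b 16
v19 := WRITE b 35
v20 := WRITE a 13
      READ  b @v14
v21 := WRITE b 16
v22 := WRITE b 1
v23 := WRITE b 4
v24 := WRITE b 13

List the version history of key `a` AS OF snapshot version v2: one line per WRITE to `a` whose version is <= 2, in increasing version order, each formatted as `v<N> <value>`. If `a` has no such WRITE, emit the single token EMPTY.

Answer: v1 33

Derivation:
Scan writes for key=a with version <= 2:
  v1 WRITE a 33 -> keep
  v2 WRITE b 13 -> skip
  v3 WRITE a 20 -> drop (> snap)
  v4 WRITE b 3 -> skip
  v5 WRITE a 6 -> drop (> snap)
  v6 WRITE a 30 -> drop (> snap)
  v7 WRITE b 30 -> skip
  v8 WRITE b 3 -> skip
  v9 WRITE b 27 -> skip
  v10 WRITE b 24 -> skip
  v11 WRITE b 36 -> skip
  v12 WRITE a 0 -> drop (> snap)
  v13 WRITE b 29 -> skip
  v14 WRITE a 28 -> drop (> snap)
  v15 WRITE a 4 -> drop (> snap)
  v16 WRITE a 30 -> drop (> snap)
  v17 WRITE a 3 -> drop (> snap)
  v18 WRITE b 16 -> skip
  v19 WRITE b 35 -> skip
  v20 WRITE a 13 -> drop (> snap)
  v21 WRITE b 16 -> skip
  v22 WRITE b 1 -> skip
  v23 WRITE b 4 -> skip
  v24 WRITE b 13 -> skip
Collected: [(1, 33)]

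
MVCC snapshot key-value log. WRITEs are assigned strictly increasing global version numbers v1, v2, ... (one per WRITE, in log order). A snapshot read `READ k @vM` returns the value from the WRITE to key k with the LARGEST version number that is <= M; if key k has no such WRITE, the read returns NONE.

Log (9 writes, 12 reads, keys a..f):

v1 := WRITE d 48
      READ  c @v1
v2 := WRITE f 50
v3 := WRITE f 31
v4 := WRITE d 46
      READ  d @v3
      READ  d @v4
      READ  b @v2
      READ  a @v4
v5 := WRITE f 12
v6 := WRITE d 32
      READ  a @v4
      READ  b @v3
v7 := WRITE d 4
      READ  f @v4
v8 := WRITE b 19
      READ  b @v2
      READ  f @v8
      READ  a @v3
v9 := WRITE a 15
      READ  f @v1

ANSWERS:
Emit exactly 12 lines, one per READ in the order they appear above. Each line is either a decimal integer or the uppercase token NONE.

Answer: NONE
48
46
NONE
NONE
NONE
NONE
31
NONE
12
NONE
NONE

Derivation:
v1: WRITE d=48  (d history now [(1, 48)])
READ c @v1: history=[] -> no version <= 1 -> NONE
v2: WRITE f=50  (f history now [(2, 50)])
v3: WRITE f=31  (f history now [(2, 50), (3, 31)])
v4: WRITE d=46  (d history now [(1, 48), (4, 46)])
READ d @v3: history=[(1, 48), (4, 46)] -> pick v1 -> 48
READ d @v4: history=[(1, 48), (4, 46)] -> pick v4 -> 46
READ b @v2: history=[] -> no version <= 2 -> NONE
READ a @v4: history=[] -> no version <= 4 -> NONE
v5: WRITE f=12  (f history now [(2, 50), (3, 31), (5, 12)])
v6: WRITE d=32  (d history now [(1, 48), (4, 46), (6, 32)])
READ a @v4: history=[] -> no version <= 4 -> NONE
READ b @v3: history=[] -> no version <= 3 -> NONE
v7: WRITE d=4  (d history now [(1, 48), (4, 46), (6, 32), (7, 4)])
READ f @v4: history=[(2, 50), (3, 31), (5, 12)] -> pick v3 -> 31
v8: WRITE b=19  (b history now [(8, 19)])
READ b @v2: history=[(8, 19)] -> no version <= 2 -> NONE
READ f @v8: history=[(2, 50), (3, 31), (5, 12)] -> pick v5 -> 12
READ a @v3: history=[] -> no version <= 3 -> NONE
v9: WRITE a=15  (a history now [(9, 15)])
READ f @v1: history=[(2, 50), (3, 31), (5, 12)] -> no version <= 1 -> NONE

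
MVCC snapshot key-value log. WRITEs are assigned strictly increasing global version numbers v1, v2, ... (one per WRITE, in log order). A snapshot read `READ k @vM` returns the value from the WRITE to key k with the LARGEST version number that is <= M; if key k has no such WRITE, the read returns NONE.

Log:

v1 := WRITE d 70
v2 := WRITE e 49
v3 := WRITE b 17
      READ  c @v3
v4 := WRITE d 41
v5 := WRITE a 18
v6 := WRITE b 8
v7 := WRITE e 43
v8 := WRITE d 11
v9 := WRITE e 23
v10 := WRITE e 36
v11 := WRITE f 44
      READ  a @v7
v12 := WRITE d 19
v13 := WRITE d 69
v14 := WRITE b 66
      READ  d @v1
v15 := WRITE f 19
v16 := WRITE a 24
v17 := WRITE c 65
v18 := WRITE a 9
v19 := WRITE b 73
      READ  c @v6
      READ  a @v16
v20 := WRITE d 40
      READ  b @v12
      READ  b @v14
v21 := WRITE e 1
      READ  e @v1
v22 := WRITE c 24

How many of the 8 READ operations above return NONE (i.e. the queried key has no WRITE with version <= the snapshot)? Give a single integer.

Answer: 3

Derivation:
v1: WRITE d=70  (d history now [(1, 70)])
v2: WRITE e=49  (e history now [(2, 49)])
v3: WRITE b=17  (b history now [(3, 17)])
READ c @v3: history=[] -> no version <= 3 -> NONE
v4: WRITE d=41  (d history now [(1, 70), (4, 41)])
v5: WRITE a=18  (a history now [(5, 18)])
v6: WRITE b=8  (b history now [(3, 17), (6, 8)])
v7: WRITE e=43  (e history now [(2, 49), (7, 43)])
v8: WRITE d=11  (d history now [(1, 70), (4, 41), (8, 11)])
v9: WRITE e=23  (e history now [(2, 49), (7, 43), (9, 23)])
v10: WRITE e=36  (e history now [(2, 49), (7, 43), (9, 23), (10, 36)])
v11: WRITE f=44  (f history now [(11, 44)])
READ a @v7: history=[(5, 18)] -> pick v5 -> 18
v12: WRITE d=19  (d history now [(1, 70), (4, 41), (8, 11), (12, 19)])
v13: WRITE d=69  (d history now [(1, 70), (4, 41), (8, 11), (12, 19), (13, 69)])
v14: WRITE b=66  (b history now [(3, 17), (6, 8), (14, 66)])
READ d @v1: history=[(1, 70), (4, 41), (8, 11), (12, 19), (13, 69)] -> pick v1 -> 70
v15: WRITE f=19  (f history now [(11, 44), (15, 19)])
v16: WRITE a=24  (a history now [(5, 18), (16, 24)])
v17: WRITE c=65  (c history now [(17, 65)])
v18: WRITE a=9  (a history now [(5, 18), (16, 24), (18, 9)])
v19: WRITE b=73  (b history now [(3, 17), (6, 8), (14, 66), (19, 73)])
READ c @v6: history=[(17, 65)] -> no version <= 6 -> NONE
READ a @v16: history=[(5, 18), (16, 24), (18, 9)] -> pick v16 -> 24
v20: WRITE d=40  (d history now [(1, 70), (4, 41), (8, 11), (12, 19), (13, 69), (20, 40)])
READ b @v12: history=[(3, 17), (6, 8), (14, 66), (19, 73)] -> pick v6 -> 8
READ b @v14: history=[(3, 17), (6, 8), (14, 66), (19, 73)] -> pick v14 -> 66
v21: WRITE e=1  (e history now [(2, 49), (7, 43), (9, 23), (10, 36), (21, 1)])
READ e @v1: history=[(2, 49), (7, 43), (9, 23), (10, 36), (21, 1)] -> no version <= 1 -> NONE
v22: WRITE c=24  (c history now [(17, 65), (22, 24)])
Read results in order: ['NONE', '18', '70', 'NONE', '24', '8', '66', 'NONE']
NONE count = 3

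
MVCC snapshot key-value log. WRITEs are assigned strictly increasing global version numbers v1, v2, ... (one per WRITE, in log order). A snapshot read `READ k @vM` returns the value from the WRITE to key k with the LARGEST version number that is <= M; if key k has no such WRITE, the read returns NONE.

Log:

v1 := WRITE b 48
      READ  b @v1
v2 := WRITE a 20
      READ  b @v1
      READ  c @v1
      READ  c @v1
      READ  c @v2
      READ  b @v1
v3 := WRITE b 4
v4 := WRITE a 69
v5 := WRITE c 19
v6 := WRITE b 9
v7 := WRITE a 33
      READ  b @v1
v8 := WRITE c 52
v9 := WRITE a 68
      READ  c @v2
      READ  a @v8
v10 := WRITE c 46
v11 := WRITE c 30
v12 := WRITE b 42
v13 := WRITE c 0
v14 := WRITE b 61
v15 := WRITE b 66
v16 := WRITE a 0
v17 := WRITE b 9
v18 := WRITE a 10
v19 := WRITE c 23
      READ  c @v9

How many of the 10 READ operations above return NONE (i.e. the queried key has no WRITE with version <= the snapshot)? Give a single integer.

v1: WRITE b=48  (b history now [(1, 48)])
READ b @v1: history=[(1, 48)] -> pick v1 -> 48
v2: WRITE a=20  (a history now [(2, 20)])
READ b @v1: history=[(1, 48)] -> pick v1 -> 48
READ c @v1: history=[] -> no version <= 1 -> NONE
READ c @v1: history=[] -> no version <= 1 -> NONE
READ c @v2: history=[] -> no version <= 2 -> NONE
READ b @v1: history=[(1, 48)] -> pick v1 -> 48
v3: WRITE b=4  (b history now [(1, 48), (3, 4)])
v4: WRITE a=69  (a history now [(2, 20), (4, 69)])
v5: WRITE c=19  (c history now [(5, 19)])
v6: WRITE b=9  (b history now [(1, 48), (3, 4), (6, 9)])
v7: WRITE a=33  (a history now [(2, 20), (4, 69), (7, 33)])
READ b @v1: history=[(1, 48), (3, 4), (6, 9)] -> pick v1 -> 48
v8: WRITE c=52  (c history now [(5, 19), (8, 52)])
v9: WRITE a=68  (a history now [(2, 20), (4, 69), (7, 33), (9, 68)])
READ c @v2: history=[(5, 19), (8, 52)] -> no version <= 2 -> NONE
READ a @v8: history=[(2, 20), (4, 69), (7, 33), (9, 68)] -> pick v7 -> 33
v10: WRITE c=46  (c history now [(5, 19), (8, 52), (10, 46)])
v11: WRITE c=30  (c history now [(5, 19), (8, 52), (10, 46), (11, 30)])
v12: WRITE b=42  (b history now [(1, 48), (3, 4), (6, 9), (12, 42)])
v13: WRITE c=0  (c history now [(5, 19), (8, 52), (10, 46), (11, 30), (13, 0)])
v14: WRITE b=61  (b history now [(1, 48), (3, 4), (6, 9), (12, 42), (14, 61)])
v15: WRITE b=66  (b history now [(1, 48), (3, 4), (6, 9), (12, 42), (14, 61), (15, 66)])
v16: WRITE a=0  (a history now [(2, 20), (4, 69), (7, 33), (9, 68), (16, 0)])
v17: WRITE b=9  (b history now [(1, 48), (3, 4), (6, 9), (12, 42), (14, 61), (15, 66), (17, 9)])
v18: WRITE a=10  (a history now [(2, 20), (4, 69), (7, 33), (9, 68), (16, 0), (18, 10)])
v19: WRITE c=23  (c history now [(5, 19), (8, 52), (10, 46), (11, 30), (13, 0), (19, 23)])
READ c @v9: history=[(5, 19), (8, 52), (10, 46), (11, 30), (13, 0), (19, 23)] -> pick v8 -> 52
Read results in order: ['48', '48', 'NONE', 'NONE', 'NONE', '48', '48', 'NONE', '33', '52']
NONE count = 4

Answer: 4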